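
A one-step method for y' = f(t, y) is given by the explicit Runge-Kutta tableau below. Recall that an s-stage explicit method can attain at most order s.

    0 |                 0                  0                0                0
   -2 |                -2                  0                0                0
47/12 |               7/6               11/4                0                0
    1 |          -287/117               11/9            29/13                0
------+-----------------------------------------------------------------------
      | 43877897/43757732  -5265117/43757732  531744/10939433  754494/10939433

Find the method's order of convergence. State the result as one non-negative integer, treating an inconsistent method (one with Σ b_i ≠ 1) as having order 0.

3

b = (43877897/43757732, -5265117/43757732, 531744/10939433, 754494/10939433)
c = (0, -2, 47/12, 1)
Ac = (0, 0, -11/2, 2945/468)
Σ b_i: 43877897/43757732·1 + (-5265117/43757732)·1 + 531744/10939433·1 + 754494/10939433·1 = 1 ✓
b·c: (-5265117/43757732)·(-2) + 531744/10939433·47/12 + 754494/10939433·1 = 1/2 ✓
b·c²: (-5265117/43757732)·4 + 531744/10939433·2209/144 + 754494/10939433·1 = 1/3 ✓
b·Ac: 531744/10939433·(-11/2) + 754494/10939433·2945/468 = 1/6 ✓
b·c³: (-5265117/43757732)·(-8) + 531744/10939433·103823/1728 + 754494/10939433·1 = 778200701/196909794 ≠ 1/4 ⇒ order 3.
b·(c∘Ac): 531744/10939433·(-517/24) + 754494/10939433·2945/468 = -40240927/65636598 ≠ 1/8
b·Ac²: 531744/10939433·11 + 754494/10939433·73213/1872 = 848569765/262546392 ≠ 1/12
b·A²c: 754494/10939433·(-319/26) = -9257061/10939433 ≠ 1/24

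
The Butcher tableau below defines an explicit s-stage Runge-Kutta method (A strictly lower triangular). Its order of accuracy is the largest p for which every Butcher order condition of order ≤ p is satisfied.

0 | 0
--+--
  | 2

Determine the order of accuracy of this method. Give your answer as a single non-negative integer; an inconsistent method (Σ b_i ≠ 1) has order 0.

b = (2)
c = (0)
Σ b_i: 2·1 = 2 ≠ 1 ⇒ order 0.

0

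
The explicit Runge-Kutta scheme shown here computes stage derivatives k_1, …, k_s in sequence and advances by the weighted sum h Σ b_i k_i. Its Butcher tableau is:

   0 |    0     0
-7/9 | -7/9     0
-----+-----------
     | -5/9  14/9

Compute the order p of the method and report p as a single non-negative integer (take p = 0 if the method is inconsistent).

b = (-5/9, 14/9)
c = (0, -7/9)
Σ b_i: (-5/9)·1 + 14/9·1 = 1 ✓
b·c: 14/9·(-7/9) = -98/81 ≠ 1/2 ⇒ order 1.

1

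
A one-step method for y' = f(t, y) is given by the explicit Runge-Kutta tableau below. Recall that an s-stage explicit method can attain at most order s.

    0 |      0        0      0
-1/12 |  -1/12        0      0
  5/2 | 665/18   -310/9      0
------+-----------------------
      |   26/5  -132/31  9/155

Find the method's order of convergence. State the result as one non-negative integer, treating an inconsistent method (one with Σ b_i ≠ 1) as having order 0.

3

b = (26/5, -132/31, 9/155)
c = (0, -1/12, 5/2)
Ac = (0, 0, 155/54)
Σ b_i: 26/5·1 + (-132/31)·1 + 9/155·1 = 1 ✓
b·c: (-132/31)·(-1/12) + 9/155·5/2 = 1/2 ✓
b·c²: (-132/31)·1/144 + 9/155·25/4 = 1/3 ✓
b·Ac: 9/155·155/54 = 1/6 ✓; 3 stages ⇒ order 3.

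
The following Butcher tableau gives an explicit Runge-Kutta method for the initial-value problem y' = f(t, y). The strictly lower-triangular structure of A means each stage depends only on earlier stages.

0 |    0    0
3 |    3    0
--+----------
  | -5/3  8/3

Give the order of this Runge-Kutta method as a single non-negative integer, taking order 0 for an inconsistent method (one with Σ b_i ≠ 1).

1

b = (-5/3, 8/3)
c = (0, 3)
Σ b_i: (-5/3)·1 + 8/3·1 = 1 ✓
b·c: 8/3·3 = 8 ≠ 1/2 ⇒ order 1.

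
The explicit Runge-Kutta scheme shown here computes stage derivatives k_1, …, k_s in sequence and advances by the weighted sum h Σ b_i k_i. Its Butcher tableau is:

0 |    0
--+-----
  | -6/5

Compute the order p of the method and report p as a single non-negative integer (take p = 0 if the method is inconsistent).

b = (-6/5)
c = (0)
Σ b_i: (-6/5)·1 = -6/5 ≠ 1 ⇒ order 0.

0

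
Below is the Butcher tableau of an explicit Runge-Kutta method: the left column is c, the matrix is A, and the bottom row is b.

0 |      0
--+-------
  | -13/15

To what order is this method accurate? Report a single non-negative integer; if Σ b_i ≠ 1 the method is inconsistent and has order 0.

b = (-13/15)
c = (0)
Σ b_i: (-13/15)·1 = -13/15 ≠ 1 ⇒ order 0.

0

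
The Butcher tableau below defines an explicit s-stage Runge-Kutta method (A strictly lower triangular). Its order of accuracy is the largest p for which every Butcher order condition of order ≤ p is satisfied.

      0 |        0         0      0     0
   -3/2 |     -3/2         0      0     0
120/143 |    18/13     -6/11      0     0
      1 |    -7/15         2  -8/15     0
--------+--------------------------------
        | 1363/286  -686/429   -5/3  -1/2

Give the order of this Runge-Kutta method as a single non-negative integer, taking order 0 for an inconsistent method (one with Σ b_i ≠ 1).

b = (1363/286, -686/429, -5/3, -1/2)
c = (0, -3/2, 120/143, 1)
Ac = (0, 0, 9/11, -493/143)
Σ b_i: 1363/286·1 + (-686/429)·1 + (-5/3)·1 + (-1/2)·1 = 1 ✓
b·c: (-686/429)·(-3/2) + (-5/3)·120/143 + (-1/2)·1 = 1/2 ✓
b·c²: (-686/429)·9/4 + (-5/3)·14400/20449 + (-1/2)·1 = -107798/20449 ≠ 1/3 ⇒ order 2.
b·Ac: (-5/3)·9/11 + (-1/2)·(-493/143) = 103/286 ≠ 1/6

2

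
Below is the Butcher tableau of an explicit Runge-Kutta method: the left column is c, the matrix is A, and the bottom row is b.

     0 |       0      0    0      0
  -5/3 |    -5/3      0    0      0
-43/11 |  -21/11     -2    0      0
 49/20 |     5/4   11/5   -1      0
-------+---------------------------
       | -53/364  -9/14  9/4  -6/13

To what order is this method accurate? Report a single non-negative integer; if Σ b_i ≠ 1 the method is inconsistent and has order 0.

b = (-53/364, -9/14, 9/4, -6/13)
c = (0, -5/3, -43/11, 49/20)
Ac = (0, 0, 10/3, 8/33)
Σ b_i: (-53/364)·1 + (-9/14)·1 + 9/4·1 + (-6/13)·1 = 1 ✓
b·c: (-9/14)·(-5/3) + 9/4·(-43/11) + (-6/13)·49/20 = -177273/20020 ≠ 1/2 ⇒ order 1.

1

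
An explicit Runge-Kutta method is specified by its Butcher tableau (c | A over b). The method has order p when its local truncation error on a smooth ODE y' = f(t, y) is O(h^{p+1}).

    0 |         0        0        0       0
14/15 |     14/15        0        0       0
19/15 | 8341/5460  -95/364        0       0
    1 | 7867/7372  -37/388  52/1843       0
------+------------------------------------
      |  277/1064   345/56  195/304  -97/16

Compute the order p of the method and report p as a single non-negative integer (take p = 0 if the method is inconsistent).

b = (277/1064, 345/56, 195/304, -97/16)
c = (0, 14/15, 19/15, 1)
Ac = (0, 0, -19/78, -31/582)
Σ b_i: 277/1064·1 + 345/56·1 + 195/304·1 + (-97/16)·1 = 1 ✓
b·c: 345/56·14/15 + 195/304·19/15 + (-97/16)·1 = 1/2 ✓
b·c²: 345/56·196/225 + 195/304·361/225 + (-97/16)·1 = 1/3 ✓
b·Ac: 195/304·(-19/78) + (-97/16)·(-31/582) = 1/6 ✓
b·c³: 345/56·2744/3375 + 195/304·6859/3375 + (-97/16)·1 = 1/4 ✓
b·(c∘Ac): 195/304·(-361/1170) + (-97/16)·(-31/582) = 1/8 ✓
b·Ac²: 195/304·(-133/585) + (-97/16)·(-11/291) = 1/12 ✓
b·A²c: (-97/16)·(-2/291) = 1/24 ✓; 4 stages ⇒ order 4.

4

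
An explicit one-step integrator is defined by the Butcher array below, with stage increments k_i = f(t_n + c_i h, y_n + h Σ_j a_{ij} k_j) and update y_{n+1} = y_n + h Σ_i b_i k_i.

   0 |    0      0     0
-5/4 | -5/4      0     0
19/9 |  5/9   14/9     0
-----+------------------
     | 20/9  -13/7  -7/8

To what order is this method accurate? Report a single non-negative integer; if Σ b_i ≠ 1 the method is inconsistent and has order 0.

b = (20/9, -13/7, -7/8)
c = (0, -5/4, 19/9)
Ac = (0, 0, -35/18)
Σ b_i: 20/9·1 + (-13/7)·1 + (-7/8)·1 = -257/504 ≠ 1 ⇒ order 0.

0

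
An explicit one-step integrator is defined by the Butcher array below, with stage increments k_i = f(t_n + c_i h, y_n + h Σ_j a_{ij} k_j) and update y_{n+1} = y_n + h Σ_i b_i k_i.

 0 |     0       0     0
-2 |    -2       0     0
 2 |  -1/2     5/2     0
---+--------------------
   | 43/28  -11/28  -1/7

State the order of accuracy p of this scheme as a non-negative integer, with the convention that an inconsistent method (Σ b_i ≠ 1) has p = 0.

b = (43/28, -11/28, -1/7)
c = (0, -2, 2)
Ac = (0, 0, -5)
Σ b_i: 43/28·1 + (-11/28)·1 + (-1/7)·1 = 1 ✓
b·c: (-11/28)·(-2) + (-1/7)·2 = 1/2 ✓
b·c²: (-11/28)·4 + (-1/7)·4 = -15/7 ≠ 1/3 ⇒ order 2.
b·Ac: (-1/7)·(-5) = 5/7 ≠ 1/6

2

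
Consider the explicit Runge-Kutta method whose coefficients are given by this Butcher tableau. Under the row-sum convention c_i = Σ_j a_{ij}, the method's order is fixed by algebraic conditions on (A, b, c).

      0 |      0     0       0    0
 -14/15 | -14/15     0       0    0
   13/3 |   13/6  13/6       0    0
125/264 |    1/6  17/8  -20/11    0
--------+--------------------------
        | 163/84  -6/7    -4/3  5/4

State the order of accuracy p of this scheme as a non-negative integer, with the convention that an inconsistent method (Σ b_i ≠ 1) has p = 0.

b = (163/84, -6/7, -4/3, 5/4)
c = (0, -14/15, 13/3, 125/264)
Ac = (0, 0, -91/45, -6509/660)
Σ b_i: 163/84·1 + (-6/7)·1 + (-4/3)·1 + 5/4·1 = 1 ✓
b·c: (-6/7)·(-14/15) + (-4/3)·13/3 + 5/4·125/264 = -69473/15840 ≠ 1/2 ⇒ order 1.

1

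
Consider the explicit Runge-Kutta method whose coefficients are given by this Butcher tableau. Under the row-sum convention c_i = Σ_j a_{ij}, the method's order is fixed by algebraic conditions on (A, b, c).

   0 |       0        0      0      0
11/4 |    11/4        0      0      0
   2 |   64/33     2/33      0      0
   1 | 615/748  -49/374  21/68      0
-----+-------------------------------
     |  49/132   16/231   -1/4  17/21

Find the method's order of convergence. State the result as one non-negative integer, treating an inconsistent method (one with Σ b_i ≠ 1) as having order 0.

4

b = (49/132, 16/231, -1/4, 17/21)
c = (0, 11/4, 2, 1)
Ac = (0, 0, 1/6, 35/136)
Σ b_i: 49/132·1 + 16/231·1 + (-1/4)·1 + 17/21·1 = 1 ✓
b·c: 16/231·11/4 + (-1/4)·2 + 17/21·1 = 1/2 ✓
b·c²: 16/231·121/16 + (-1/4)·4 + 17/21·1 = 1/3 ✓
b·Ac: (-1/4)·1/6 + 17/21·35/136 = 1/6 ✓
b·c³: 16/231·1331/64 + (-1/4)·8 + 17/21·1 = 1/4 ✓
b·(c∘Ac): (-1/4)·1/3 + 17/21·35/136 = 1/8 ✓
b·Ac²: (-1/4)·11/24 + 17/21·133/544 = 1/12 ✓
b·A²c: 17/21·7/136 = 1/24 ✓; 4 stages ⇒ order 4.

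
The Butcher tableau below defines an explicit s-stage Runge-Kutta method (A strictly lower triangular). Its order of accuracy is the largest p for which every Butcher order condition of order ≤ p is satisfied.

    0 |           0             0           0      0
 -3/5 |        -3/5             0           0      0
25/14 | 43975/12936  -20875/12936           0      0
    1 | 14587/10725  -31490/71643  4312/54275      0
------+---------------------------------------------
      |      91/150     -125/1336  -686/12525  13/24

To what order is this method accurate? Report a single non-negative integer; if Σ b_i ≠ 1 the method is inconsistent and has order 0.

b = (91/150, -125/1336, -686/12525, 13/24)
c = (0, -3/5, 25/14, 1)
Ac = (0, 0, 4175/4312, 58/143)
Σ b_i: 91/150·1 + (-125/1336)·1 + (-686/12525)·1 + 13/24·1 = 1 ✓
b·c: (-125/1336)·(-3/5) + (-686/12525)·25/14 + 13/24·1 = 1/2 ✓
b·c²: (-125/1336)·9/25 + (-686/12525)·625/196 + 13/24·1 = 1/3 ✓
b·Ac: (-686/12525)·4175/4312 + 13/24·58/143 = 1/6 ✓
b·c³: (-125/1336)·(-27/125) + (-686/12525)·15625/2744 + 13/24·1 = 1/4 ✓
b·(c∘Ac): (-686/12525)·104375/60368 + 13/24·58/143 = 1/8 ✓
b·Ac²: (-686/12525)·(-2505/4312) + 13/24·68/715 = 1/12 ✓
b·A²c: 13/24·1/13 = 1/24 ✓; 4 stages ⇒ order 4.

4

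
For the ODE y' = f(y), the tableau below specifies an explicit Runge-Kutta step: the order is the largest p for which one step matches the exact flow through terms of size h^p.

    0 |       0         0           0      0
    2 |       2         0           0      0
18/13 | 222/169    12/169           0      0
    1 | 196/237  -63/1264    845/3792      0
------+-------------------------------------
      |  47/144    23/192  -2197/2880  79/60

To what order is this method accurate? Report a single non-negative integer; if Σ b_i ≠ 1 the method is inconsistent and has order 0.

b = (47/144, 23/192, -2197/2880, 79/60)
c = (0, 2, 18/13, 1)
Ac = (0, 0, 24/169, 33/158)
Σ b_i: 47/144·1 + 23/192·1 + (-2197/2880)·1 + 79/60·1 = 1 ✓
b·c: 23/192·2 + (-2197/2880)·18/13 + 79/60·1 = 1/2 ✓
b·c²: 23/192·4 + (-2197/2880)·324/169 + 79/60·1 = 1/3 ✓
b·Ac: (-2197/2880)·24/169 + 79/60·33/158 = 1/6 ✓
b·c³: 23/192·8 + (-2197/2880)·5832/2197 + 79/60·1 = 1/4 ✓
b·(c∘Ac): (-2197/2880)·432/2197 + 79/60·33/158 = 1/8 ✓
b·Ac²: (-2197/2880)·48/169 + 79/60·18/79 = 1/12 ✓
b·A²c: 79/60·5/158 = 1/24 ✓; 4 stages ⇒ order 4.

4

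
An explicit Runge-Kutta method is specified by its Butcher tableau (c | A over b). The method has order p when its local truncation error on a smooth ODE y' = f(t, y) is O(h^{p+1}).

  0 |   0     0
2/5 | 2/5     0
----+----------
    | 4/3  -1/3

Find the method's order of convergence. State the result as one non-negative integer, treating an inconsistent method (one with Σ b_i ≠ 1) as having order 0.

1

b = (4/3, -1/3)
c = (0, 2/5)
Σ b_i: 4/3·1 + (-1/3)·1 = 1 ✓
b·c: (-1/3)·2/5 = -2/15 ≠ 1/2 ⇒ order 1.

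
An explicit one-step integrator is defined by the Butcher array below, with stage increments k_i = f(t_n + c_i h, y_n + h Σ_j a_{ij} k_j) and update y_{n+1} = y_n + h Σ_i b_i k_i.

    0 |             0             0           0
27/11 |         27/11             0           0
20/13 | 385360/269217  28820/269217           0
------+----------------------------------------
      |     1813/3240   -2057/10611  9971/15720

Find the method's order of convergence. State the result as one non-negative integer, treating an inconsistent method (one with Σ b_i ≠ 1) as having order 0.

b = (1813/3240, -2057/10611, 9971/15720)
c = (0, 27/11, 20/13)
Ac = (0, 0, 2620/9971)
Σ b_i: 1813/3240·1 + (-2057/10611)·1 + 9971/15720·1 = 1 ✓
b·c: (-2057/10611)·27/11 + 9971/15720·20/13 = 1/2 ✓
b·c²: (-2057/10611)·729/121 + 9971/15720·400/169 = 1/3 ✓
b·Ac: 9971/15720·2620/9971 = 1/6 ✓; 3 stages ⇒ order 3.

3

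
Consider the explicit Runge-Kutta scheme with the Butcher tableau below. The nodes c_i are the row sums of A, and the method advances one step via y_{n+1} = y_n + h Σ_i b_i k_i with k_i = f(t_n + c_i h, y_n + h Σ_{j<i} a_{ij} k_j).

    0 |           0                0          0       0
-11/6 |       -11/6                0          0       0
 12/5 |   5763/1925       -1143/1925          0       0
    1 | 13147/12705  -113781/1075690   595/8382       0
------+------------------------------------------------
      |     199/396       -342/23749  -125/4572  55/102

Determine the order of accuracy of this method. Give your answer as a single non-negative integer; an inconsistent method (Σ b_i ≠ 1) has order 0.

b = (199/396, -342/23749, -125/4572, 55/102)
c = (0, -11/6, 12/5, 1)
Ac = (0, 0, 381/350, 51/140)
Σ b_i: 199/396·1 + (-342/23749)·1 + (-125/4572)·1 + 55/102·1 = 1 ✓
b·c: (-342/23749)·(-11/6) + (-125/4572)·12/5 + 55/102·1 = 1/2 ✓
b·c²: (-342/23749)·121/36 + (-125/4572)·144/25 + 55/102·1 = 1/3 ✓
b·Ac: (-125/4572)·381/350 + 55/102·51/140 = 1/6 ✓
b·c³: (-342/23749)·(-1331/216) + (-125/4572)·1728/125 + 55/102·1 = 1/4 ✓
b·(c∘Ac): (-125/4572)·2286/875 + 55/102·51/140 = 1/8 ✓
b·Ac²: (-125/4572)·(-1397/700) + 55/102·493/9240 = 1/12 ✓
b·A²c: 55/102·17/220 = 1/24 ✓; 4 stages ⇒ order 4.

4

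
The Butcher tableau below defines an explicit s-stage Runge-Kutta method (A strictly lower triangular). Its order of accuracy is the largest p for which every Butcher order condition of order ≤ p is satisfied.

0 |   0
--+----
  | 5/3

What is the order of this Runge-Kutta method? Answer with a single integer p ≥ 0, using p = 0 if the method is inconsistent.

0

b = (5/3)
c = (0)
Σ b_i: 5/3·1 = 5/3 ≠ 1 ⇒ order 0.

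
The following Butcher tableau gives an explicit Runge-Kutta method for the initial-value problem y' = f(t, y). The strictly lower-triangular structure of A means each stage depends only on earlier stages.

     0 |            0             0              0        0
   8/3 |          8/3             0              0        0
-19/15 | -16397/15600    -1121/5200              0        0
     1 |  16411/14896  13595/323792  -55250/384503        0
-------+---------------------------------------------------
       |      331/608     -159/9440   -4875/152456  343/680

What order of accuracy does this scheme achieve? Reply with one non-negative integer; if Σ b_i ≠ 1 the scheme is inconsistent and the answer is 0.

b = (331/608, -159/9440, -4875/152456, 343/680)
c = (0, 8/3, -19/15, 1)
Ac = (0, 0, -1121/1950, 605/2058)
Σ b_i: 331/608·1 + (-159/9440)·1 + (-4875/152456)·1 + 343/680·1 = 1 ✓
b·c: (-159/9440)·8/3 + (-4875/152456)·(-19/15) + 343/680·1 = 1/2 ✓
b·c²: (-159/9440)·64/9 + (-4875/152456)·361/225 + 343/680·1 = 1/3 ✓
b·Ac: (-4875/152456)·(-1121/1950) + 343/680·605/2058 = 1/6 ✓
b·c³: (-159/9440)·512/27 + (-4875/152456)·(-6859/3375) + 343/680·1 = 1/4 ✓
b·(c∘Ac): (-4875/152456)·21299/29250 + 343/680·605/2058 = 1/8 ✓
b·Ac²: (-4875/152456)·(-4484/2925) + 343/680·10/147 = 1/12 ✓
b·A²c: 343/680·85/1029 = 1/24 ✓; 4 stages ⇒ order 4.

4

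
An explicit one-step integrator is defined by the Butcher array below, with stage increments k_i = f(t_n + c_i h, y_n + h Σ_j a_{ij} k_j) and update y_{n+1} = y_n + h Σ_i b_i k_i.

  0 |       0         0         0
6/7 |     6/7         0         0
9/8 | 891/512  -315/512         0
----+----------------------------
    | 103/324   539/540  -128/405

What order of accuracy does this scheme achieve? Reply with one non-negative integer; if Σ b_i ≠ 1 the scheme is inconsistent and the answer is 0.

b = (103/324, 539/540, -128/405)
c = (0, 6/7, 9/8)
Ac = (0, 0, -135/256)
Σ b_i: 103/324·1 + 539/540·1 + (-128/405)·1 = 1 ✓
b·c: 539/540·6/7 + (-128/405)·9/8 = 1/2 ✓
b·c²: 539/540·36/49 + (-128/405)·81/64 = 1/3 ✓
b·Ac: (-128/405)·(-135/256) = 1/6 ✓; 3 stages ⇒ order 3.

3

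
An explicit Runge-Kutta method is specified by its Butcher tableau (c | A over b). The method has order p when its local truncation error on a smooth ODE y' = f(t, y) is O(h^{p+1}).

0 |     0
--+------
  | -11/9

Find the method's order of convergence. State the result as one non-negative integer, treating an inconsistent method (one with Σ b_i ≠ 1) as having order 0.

0

b = (-11/9)
c = (0)
Σ b_i: (-11/9)·1 = -11/9 ≠ 1 ⇒ order 0.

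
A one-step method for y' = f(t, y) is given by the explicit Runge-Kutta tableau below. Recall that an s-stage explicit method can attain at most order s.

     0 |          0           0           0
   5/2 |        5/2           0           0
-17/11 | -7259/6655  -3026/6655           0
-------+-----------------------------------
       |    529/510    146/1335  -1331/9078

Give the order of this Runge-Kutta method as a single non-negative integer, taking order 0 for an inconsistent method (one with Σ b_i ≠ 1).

b = (529/510, 146/1335, -1331/9078)
c = (0, 5/2, -17/11)
Ac = (0, 0, -1513/1331)
Σ b_i: 529/510·1 + 146/1335·1 + (-1331/9078)·1 = 1 ✓
b·c: 146/1335·5/2 + (-1331/9078)·(-17/11) = 1/2 ✓
b·c²: 146/1335·25/4 + (-1331/9078)·289/121 = 1/3 ✓
b·Ac: (-1331/9078)·(-1513/1331) = 1/6 ✓; 3 stages ⇒ order 3.

3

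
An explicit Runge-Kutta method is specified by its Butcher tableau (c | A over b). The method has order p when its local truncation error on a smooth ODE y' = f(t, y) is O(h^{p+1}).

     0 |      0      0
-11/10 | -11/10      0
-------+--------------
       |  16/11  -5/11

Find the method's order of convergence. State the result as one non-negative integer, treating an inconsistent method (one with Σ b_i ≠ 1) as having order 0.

2

b = (16/11, -5/11)
c = (0, -11/10)
Σ b_i: 16/11·1 + (-5/11)·1 = 1 ✓
b·c: (-5/11)·(-11/10) = 1/2 ✓; 2 stages ⇒ order 2.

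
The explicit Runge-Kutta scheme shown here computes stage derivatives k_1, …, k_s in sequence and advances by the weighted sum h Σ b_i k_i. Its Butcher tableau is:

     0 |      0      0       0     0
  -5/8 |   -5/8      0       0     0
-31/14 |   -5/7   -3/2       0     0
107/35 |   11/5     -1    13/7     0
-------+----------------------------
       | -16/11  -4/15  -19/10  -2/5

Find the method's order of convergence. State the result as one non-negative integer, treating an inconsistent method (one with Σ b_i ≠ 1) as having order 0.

0

b = (-16/11, -4/15, -19/10, -2/5)
c = (0, -5/8, -31/14, 107/35)
Ac = (0, 0, 15/16, -1367/392)
Σ b_i: (-16/11)·1 + (-4/15)·1 + (-19/10)·1 + (-2/5)·1 = -1327/330 ≠ 1 ⇒ order 0.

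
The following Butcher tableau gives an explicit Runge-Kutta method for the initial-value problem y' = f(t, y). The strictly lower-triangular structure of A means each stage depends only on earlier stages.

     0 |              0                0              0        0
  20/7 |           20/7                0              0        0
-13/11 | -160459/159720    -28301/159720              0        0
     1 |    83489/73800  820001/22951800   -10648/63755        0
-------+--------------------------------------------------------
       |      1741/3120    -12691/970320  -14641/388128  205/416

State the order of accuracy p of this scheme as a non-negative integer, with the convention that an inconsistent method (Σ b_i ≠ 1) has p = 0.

b = (1741/3120, -12691/970320, -14641/388128, 205/416)
c = (0, 20/7, -13/11, 1)
Ac = (0, 0, -4043/7986, 221/738)
Σ b_i: 1741/3120·1 + (-12691/970320)·1 + (-14641/388128)·1 + 205/416·1 = 1 ✓
b·c: (-12691/970320)·20/7 + (-14641/388128)·(-13/11) + 205/416·1 = 1/2 ✓
b·c²: (-12691/970320)·400/49 + (-14641/388128)·169/121 + 205/416·1 = 1/3 ✓
b·Ac: (-14641/388128)·(-4043/7986) + 205/416·221/738 = 1/6 ✓
b·c³: (-12691/970320)·8000/343 + (-14641/388128)·(-2197/1331) + 205/416·1 = 1/4 ✓
b·(c∘Ac): (-14641/388128)·52559/87846 + 205/416·221/738 = 1/8 ✓
b·Ac²: (-14641/388128)·(-40430/27951) + 205/416·754/12915 = 1/12 ✓
b·A²c: 205/416·52/615 = 1/24 ✓; 4 stages ⇒ order 4.

4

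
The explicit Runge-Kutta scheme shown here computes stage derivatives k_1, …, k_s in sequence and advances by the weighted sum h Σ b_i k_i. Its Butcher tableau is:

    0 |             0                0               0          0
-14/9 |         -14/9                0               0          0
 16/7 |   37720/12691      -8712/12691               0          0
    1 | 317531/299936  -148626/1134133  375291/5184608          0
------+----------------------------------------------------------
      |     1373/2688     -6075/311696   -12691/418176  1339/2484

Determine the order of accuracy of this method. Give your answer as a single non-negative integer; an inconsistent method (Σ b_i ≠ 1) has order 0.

4

b = (1373/2688, -6075/311696, -12691/418176, 1339/2484)
c = (0, -14/9, 16/7, 1)
Ac = (0, 0, 1936/1813, 989/2678)
Σ b_i: 1373/2688·1 + (-6075/311696)·1 + (-12691/418176)·1 + 1339/2484·1 = 1 ✓
b·c: (-6075/311696)·(-14/9) + (-12691/418176)·16/7 + 1339/2484·1 = 1/2 ✓
b·c²: (-6075/311696)·196/81 + (-12691/418176)·256/49 + 1339/2484·1 = 1/3 ✓
b·Ac: (-12691/418176)·1936/1813 + 1339/2484·989/2678 = 1/6 ✓
b·c³: (-6075/311696)·(-2744/729) + (-12691/418176)·4096/343 + 1339/2484·1 = 1/4 ✓
b·(c∘Ac): (-12691/418176)·30976/12691 + 1339/2484·989/2678 = 1/8 ✓
b·Ac²: (-12691/418176)·(-3872/2331) + 1339/2484·736/12051 = 1/12 ✓
b·A²c: 1339/2484·207/2678 = 1/24 ✓; 4 stages ⇒ order 4.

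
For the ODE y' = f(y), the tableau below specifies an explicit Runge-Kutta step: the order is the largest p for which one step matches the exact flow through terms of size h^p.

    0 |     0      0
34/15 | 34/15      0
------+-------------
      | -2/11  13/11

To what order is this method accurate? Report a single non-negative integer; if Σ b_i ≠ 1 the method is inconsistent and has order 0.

1

b = (-2/11, 13/11)
c = (0, 34/15)
Σ b_i: (-2/11)·1 + 13/11·1 = 1 ✓
b·c: 13/11·34/15 = 442/165 ≠ 1/2 ⇒ order 1.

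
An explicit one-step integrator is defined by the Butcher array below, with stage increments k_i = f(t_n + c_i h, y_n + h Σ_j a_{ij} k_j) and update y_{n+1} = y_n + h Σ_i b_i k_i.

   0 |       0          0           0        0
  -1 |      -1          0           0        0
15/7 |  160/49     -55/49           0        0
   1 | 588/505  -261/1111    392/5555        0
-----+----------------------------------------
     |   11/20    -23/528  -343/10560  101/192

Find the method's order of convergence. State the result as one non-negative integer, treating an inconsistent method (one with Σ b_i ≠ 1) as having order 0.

4

b = (11/20, -23/528, -343/10560, 101/192)
c = (0, -1, 15/7, 1)
Ac = (0, 0, 55/49, 39/101)
Σ b_i: 11/20·1 + (-23/528)·1 + (-343/10560)·1 + 101/192·1 = 1 ✓
b·c: (-23/528)·(-1) + (-343/10560)·15/7 + 101/192·1 = 1/2 ✓
b·c²: (-23/528)·1 + (-343/10560)·225/49 + 101/192·1 = 1/3 ✓
b·Ac: (-343/10560)·55/49 + 101/192·39/101 = 1/6 ✓
b·c³: (-23/528)·(-1) + (-343/10560)·3375/343 + 101/192·1 = 1/4 ✓
b·(c∘Ac): (-343/10560)·825/343 + 101/192·39/101 = 1/8 ✓
b·Ac²: (-343/10560)·(-55/49) + 101/192·9/101 = 1/12 ✓
b·A²c: 101/192·8/101 = 1/24 ✓; 4 stages ⇒ order 4.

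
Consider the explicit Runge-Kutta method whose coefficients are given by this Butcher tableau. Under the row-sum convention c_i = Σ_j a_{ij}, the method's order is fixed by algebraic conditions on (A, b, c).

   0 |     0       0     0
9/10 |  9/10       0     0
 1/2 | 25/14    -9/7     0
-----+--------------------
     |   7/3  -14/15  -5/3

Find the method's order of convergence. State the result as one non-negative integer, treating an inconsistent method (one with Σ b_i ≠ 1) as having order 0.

b = (7/3, -14/15, -5/3)
c = (0, 9/10, 1/2)
Ac = (0, 0, -81/70)
Σ b_i: 7/3·1 + (-14/15)·1 + (-5/3)·1 = -4/15 ≠ 1 ⇒ order 0.

0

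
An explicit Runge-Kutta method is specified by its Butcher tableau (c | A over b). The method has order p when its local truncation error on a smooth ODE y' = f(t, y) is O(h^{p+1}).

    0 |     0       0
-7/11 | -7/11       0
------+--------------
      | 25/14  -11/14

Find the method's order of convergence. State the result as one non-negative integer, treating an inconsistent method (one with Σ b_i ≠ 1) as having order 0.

2

b = (25/14, -11/14)
c = (0, -7/11)
Σ b_i: 25/14·1 + (-11/14)·1 = 1 ✓
b·c: (-11/14)·(-7/11) = 1/2 ✓; 2 stages ⇒ order 2.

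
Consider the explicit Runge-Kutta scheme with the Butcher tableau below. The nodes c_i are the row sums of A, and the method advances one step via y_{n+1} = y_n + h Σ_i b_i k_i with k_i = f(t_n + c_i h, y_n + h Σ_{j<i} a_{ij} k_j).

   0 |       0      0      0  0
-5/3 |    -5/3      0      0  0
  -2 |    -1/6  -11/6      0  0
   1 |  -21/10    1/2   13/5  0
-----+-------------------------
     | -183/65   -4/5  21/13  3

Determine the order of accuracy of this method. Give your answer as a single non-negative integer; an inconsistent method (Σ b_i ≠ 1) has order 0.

1

b = (-183/65, -4/5, 21/13, 3)
c = (0, -5/3, -2, 1)
Ac = (0, 0, 55/18, -181/30)
Σ b_i: (-183/65)·1 + (-4/5)·1 + 21/13·1 + 3·1 = 1 ✓
b·c: (-4/5)·(-5/3) + 21/13·(-2) + 3·1 = 43/39 ≠ 1/2 ⇒ order 1.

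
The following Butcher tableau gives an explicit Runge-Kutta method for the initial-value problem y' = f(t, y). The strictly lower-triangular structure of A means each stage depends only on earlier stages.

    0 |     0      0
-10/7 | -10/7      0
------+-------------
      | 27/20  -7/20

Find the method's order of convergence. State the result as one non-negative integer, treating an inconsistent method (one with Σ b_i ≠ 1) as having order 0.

b = (27/20, -7/20)
c = (0, -10/7)
Σ b_i: 27/20·1 + (-7/20)·1 = 1 ✓
b·c: (-7/20)·(-10/7) = 1/2 ✓; 2 stages ⇒ order 2.

2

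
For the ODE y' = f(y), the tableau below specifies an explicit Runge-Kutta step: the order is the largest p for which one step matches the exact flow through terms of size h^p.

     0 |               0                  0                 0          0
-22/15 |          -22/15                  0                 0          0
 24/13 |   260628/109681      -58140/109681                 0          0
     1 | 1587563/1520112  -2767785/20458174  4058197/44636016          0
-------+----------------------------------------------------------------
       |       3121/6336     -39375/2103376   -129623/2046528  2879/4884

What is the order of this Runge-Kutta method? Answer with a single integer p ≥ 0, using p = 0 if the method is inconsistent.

4

b = (3121/6336, -39375/2103376, -129623/2046528, 2879/4884)
c = (0, -22/15, 24/13, 1)
Ac = (0, 0, 7752/9971, 2109/5758)
Σ b_i: 3121/6336·1 + (-39375/2103376)·1 + (-129623/2046528)·1 + 2879/4884·1 = 1 ✓
b·c: (-39375/2103376)·(-22/15) + (-129623/2046528)·24/13 + 2879/4884·1 = 1/2 ✓
b·c²: (-39375/2103376)·484/225 + (-129623/2046528)·576/169 + 2879/4884·1 = 1/3 ✓
b·Ac: (-129623/2046528)·7752/9971 + 2879/4884·2109/5758 = 1/6 ✓
b·c³: (-39375/2103376)·(-10648/3375) + (-129623/2046528)·13824/2197 + 2879/4884·1 = 1/4 ✓
b·(c∘Ac): (-129623/2046528)·186048/129623 + 2879/4884·2109/5758 = 1/8 ✓
b·Ac²: (-129623/2046528)·(-56848/49855) + 2879/4884·814/43185 = 1/12 ✓
b·A²c: 2879/4884·407/5758 = 1/24 ✓; 4 stages ⇒ order 4.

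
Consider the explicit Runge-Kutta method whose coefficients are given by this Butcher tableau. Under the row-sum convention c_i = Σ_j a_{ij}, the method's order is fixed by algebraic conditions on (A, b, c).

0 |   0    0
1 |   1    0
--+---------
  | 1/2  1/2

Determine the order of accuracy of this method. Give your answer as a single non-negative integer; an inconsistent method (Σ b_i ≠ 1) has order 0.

2

b = (1/2, 1/2)
c = (0, 1)
Σ b_i: 1/2·1 + 1/2·1 = 1 ✓
b·c: 1/2·1 = 1/2 ✓; 2 stages ⇒ order 2.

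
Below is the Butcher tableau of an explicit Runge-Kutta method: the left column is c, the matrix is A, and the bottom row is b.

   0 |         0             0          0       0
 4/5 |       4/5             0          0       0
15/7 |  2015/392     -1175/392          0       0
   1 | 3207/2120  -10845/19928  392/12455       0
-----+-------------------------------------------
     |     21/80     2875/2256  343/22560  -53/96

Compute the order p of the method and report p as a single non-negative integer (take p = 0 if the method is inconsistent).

b = (21/80, 2875/2256, 343/22560, -53/96)
c = (0, 4/5, 15/7, 1)
Ac = (0, 0, -235/98, -39/106)
Σ b_i: 21/80·1 + 2875/2256·1 + 343/22560·1 + (-53/96)·1 = 1 ✓
b·c: 2875/2256·4/5 + 343/22560·15/7 + (-53/96)·1 = 1/2 ✓
b·c²: 2875/2256·16/25 + 343/22560·225/49 + (-53/96)·1 = 1/3 ✓
b·Ac: 343/22560·(-235/98) + (-53/96)·(-39/106) = 1/6 ✓
b·c³: 2875/2256·64/125 + 343/22560·3375/343 + (-53/96)·1 = 1/4 ✓
b·(c∘Ac): 343/22560·(-3525/686) + (-53/96)·(-39/106) = 1/8 ✓
b·Ac²: 343/22560·(-94/49) + (-53/96)·(-54/265) = 1/12 ✓
b·A²c: (-53/96)·(-4/53) = 1/24 ✓; 4 stages ⇒ order 4.

4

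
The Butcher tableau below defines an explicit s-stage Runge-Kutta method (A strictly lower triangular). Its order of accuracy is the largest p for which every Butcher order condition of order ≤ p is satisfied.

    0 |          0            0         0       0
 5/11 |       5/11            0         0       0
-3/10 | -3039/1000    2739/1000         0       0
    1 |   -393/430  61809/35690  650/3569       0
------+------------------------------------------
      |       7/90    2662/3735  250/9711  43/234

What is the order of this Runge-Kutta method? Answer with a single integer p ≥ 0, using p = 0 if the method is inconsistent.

4

b = (7/90, 2662/3735, 250/9711, 43/234)
c = (0, 5/11, -3/10, 1)
Ac = (0, 0, 249/200, 63/86)
Σ b_i: 7/90·1 + 2662/3735·1 + 250/9711·1 + 43/234·1 = 1 ✓
b·c: 2662/3735·5/11 + 250/9711·(-3/10) + 43/234·1 = 1/2 ✓
b·c²: 2662/3735·25/121 + 250/9711·9/100 + 43/234·1 = 1/3 ✓
b·Ac: 250/9711·249/200 + 43/234·63/86 = 1/6 ✓
b·c³: 2662/3735·125/1331 + 250/9711·(-27/1000) + 43/234·1 = 1/4 ✓
b·(c∘Ac): 250/9711·(-747/2000) + 43/234·63/86 = 1/8 ✓
b·Ac²: 250/9711·249/440 + 43/234·177/473 = 1/12 ✓
b·A²c: 43/234·39/172 = 1/24 ✓; 4 stages ⇒ order 4.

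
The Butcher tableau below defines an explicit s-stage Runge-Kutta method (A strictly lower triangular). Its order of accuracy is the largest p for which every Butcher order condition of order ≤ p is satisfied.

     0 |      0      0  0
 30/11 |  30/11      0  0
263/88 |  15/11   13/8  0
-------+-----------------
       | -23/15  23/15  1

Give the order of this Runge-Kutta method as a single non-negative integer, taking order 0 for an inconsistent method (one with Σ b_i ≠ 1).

b = (-23/15, 23/15, 1)
c = (0, 30/11, 263/88)
Ac = (0, 0, 195/44)
Σ b_i: (-23/15)·1 + 23/15·1 + 1·1 = 1 ✓
b·c: 23/15·30/11 + 1·263/88 = 631/88 ≠ 1/2 ⇒ order 1.

1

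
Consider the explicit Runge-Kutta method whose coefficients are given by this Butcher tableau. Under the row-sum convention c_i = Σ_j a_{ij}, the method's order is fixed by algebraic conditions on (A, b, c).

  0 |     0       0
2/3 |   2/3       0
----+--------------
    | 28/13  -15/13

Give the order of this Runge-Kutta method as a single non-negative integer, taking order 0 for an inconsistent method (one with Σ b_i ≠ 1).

b = (28/13, -15/13)
c = (0, 2/3)
Σ b_i: 28/13·1 + (-15/13)·1 = 1 ✓
b·c: (-15/13)·2/3 = -10/13 ≠ 1/2 ⇒ order 1.

1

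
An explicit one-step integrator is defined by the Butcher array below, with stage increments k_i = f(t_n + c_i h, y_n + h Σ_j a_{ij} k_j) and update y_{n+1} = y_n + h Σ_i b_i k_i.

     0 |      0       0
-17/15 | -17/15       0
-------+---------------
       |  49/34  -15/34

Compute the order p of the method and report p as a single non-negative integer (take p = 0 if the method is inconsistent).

2

b = (49/34, -15/34)
c = (0, -17/15)
Σ b_i: 49/34·1 + (-15/34)·1 = 1 ✓
b·c: (-15/34)·(-17/15) = 1/2 ✓; 2 stages ⇒ order 2.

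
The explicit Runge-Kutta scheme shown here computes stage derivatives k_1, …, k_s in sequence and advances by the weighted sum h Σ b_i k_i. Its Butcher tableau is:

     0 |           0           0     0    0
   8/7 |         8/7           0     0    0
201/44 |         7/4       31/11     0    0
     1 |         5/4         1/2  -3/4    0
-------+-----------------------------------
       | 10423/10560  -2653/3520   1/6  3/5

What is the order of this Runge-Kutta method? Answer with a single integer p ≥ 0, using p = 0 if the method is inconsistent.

2

b = (10423/10560, -2653/3520, 1/6, 3/5)
c = (0, 8/7, 201/44, 1)
Ac = (0, 0, 248/77, -3517/1232)
Σ b_i: 10423/10560·1 + (-2653/3520)·1 + 1/6·1 + 3/5·1 = 1 ✓
b·c: (-2653/3520)·8/7 + 1/6·201/44 + 3/5·1 = 1/2 ✓
b·c²: (-2653/3520)·64/49 + 1/6·40401/1936 + 3/5·1 = 419249/135520 ≠ 1/3 ⇒ order 2.
b·Ac: 1/6·248/77 + 3/5·(-3517/1232) = -21733/18480 ≠ 1/6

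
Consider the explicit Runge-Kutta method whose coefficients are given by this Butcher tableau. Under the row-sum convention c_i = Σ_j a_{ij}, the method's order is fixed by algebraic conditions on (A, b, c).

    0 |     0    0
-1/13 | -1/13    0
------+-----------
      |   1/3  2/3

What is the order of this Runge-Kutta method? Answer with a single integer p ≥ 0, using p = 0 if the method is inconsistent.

1

b = (1/3, 2/3)
c = (0, -1/13)
Σ b_i: 1/3·1 + 2/3·1 = 1 ✓
b·c: 2/3·(-1/13) = -2/39 ≠ 1/2 ⇒ order 1.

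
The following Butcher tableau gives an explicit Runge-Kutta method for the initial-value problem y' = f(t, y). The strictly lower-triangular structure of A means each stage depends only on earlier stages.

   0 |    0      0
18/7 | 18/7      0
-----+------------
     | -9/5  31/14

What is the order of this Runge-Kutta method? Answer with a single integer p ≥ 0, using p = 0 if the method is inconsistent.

b = (-9/5, 31/14)
c = (0, 18/7)
Σ b_i: (-9/5)·1 + 31/14·1 = 29/70 ≠ 1 ⇒ order 0.

0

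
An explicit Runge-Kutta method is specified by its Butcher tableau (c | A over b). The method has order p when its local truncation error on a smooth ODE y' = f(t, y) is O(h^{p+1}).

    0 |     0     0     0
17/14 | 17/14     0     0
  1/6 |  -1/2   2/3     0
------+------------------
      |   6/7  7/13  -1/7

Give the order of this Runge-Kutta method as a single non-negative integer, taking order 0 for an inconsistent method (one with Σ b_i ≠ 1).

0

b = (6/7, 7/13, -1/7)
c = (0, 17/14, 1/6)
Ac = (0, 0, 17/21)
Σ b_i: 6/7·1 + 7/13·1 + (-1/7)·1 = 114/91 ≠ 1 ⇒ order 0.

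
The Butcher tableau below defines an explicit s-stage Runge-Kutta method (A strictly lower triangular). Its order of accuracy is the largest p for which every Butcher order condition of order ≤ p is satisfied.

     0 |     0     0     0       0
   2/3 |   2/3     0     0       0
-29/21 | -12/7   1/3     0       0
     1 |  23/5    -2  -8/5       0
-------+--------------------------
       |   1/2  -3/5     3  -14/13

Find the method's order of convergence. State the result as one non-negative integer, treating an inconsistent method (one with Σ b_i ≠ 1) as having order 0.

0

b = (1/2, -3/5, 3, -14/13)
c = (0, 2/3, -29/21, 1)
Ac = (0, 0, 2/9, 92/105)
Σ b_i: 1/2·1 + (-3/5)·1 + 3·1 + (-14/13)·1 = 237/130 ≠ 1 ⇒ order 0.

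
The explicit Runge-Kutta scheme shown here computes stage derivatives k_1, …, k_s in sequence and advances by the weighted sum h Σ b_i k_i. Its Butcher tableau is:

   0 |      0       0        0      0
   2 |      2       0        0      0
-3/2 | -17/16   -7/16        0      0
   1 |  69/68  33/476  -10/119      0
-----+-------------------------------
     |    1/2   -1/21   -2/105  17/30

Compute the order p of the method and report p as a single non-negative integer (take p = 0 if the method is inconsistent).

4

b = (1/2, -1/21, -2/105, 17/30)
c = (0, 2, -3/2, 1)
Ac = (0, 0, -7/8, 9/34)
Σ b_i: 1/2·1 + (-1/21)·1 + (-2/105)·1 + 17/30·1 = 1 ✓
b·c: (-1/21)·2 + (-2/105)·(-3/2) + 17/30·1 = 1/2 ✓
b·c²: (-1/21)·4 + (-2/105)·9/4 + 17/30·1 = 1/3 ✓
b·Ac: (-2/105)·(-7/8) + 17/30·9/34 = 1/6 ✓
b·c³: (-1/21)·8 + (-2/105)·(-27/8) + 17/30·1 = 1/4 ✓
b·(c∘Ac): (-2/105)·21/16 + 17/30·9/34 = 1/8 ✓
b·Ac²: (-2/105)·(-7/4) + 17/30·3/34 = 1/12 ✓
b·A²c: 17/30·5/68 = 1/24 ✓; 4 stages ⇒ order 4.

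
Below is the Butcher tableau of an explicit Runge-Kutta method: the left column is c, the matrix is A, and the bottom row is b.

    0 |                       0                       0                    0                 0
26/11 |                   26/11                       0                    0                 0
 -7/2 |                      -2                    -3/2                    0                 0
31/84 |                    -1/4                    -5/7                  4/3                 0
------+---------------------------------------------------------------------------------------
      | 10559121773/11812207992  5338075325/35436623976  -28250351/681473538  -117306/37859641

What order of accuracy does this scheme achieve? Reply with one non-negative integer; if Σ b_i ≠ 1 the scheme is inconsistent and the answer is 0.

3

b = (10559121773/11812207992, 5338075325/35436623976, -28250351/681473538, -117306/37859641)
c = (0, 26/11, -7/2, 31/84)
Ac = (0, 0, -39/11, -1468/231)
Σ b_i: 10559121773/11812207992·1 + 5338075325/35436623976·1 + (-28250351/681473538)·1 + (-117306/37859641)·1 = 1 ✓
b·c: 5338075325/35436623976·26/11 + (-28250351/681473538)·(-7/2) + (-117306/37859641)·31/84 = 1/2 ✓
b·c²: 5338075325/35436623976·676/121 + (-28250351/681473538)·49/4 + (-117306/37859641)·961/7056 = 1/3 ✓
b·Ac: (-28250351/681473538)·(-39/11) + (-117306/37859641)·(-1468/231) = 1/6 ✓
b·c³: 5338075325/35436623976·17576/1331 + (-28250351/681473538)·(-343/8) + (-117306/37859641)·29791/592704 = 4563025811/1211508512 ≠ 1/4 ⇒ order 3.
b·(c∘Ac): (-28250351/681473538)·273/22 + (-117306/37859641)·(-11377/4851) = -2534466557/4997472612 ≠ 1/8
b·Ac²: (-28250351/681473538)·(-1014/121) + (-117306/37859641)·31363/2541 = 386248015/1249368153 ≠ 1/12
b·A²c: (-117306/37859641)·(-52/11) = 6099912/416456051 ≠ 1/24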